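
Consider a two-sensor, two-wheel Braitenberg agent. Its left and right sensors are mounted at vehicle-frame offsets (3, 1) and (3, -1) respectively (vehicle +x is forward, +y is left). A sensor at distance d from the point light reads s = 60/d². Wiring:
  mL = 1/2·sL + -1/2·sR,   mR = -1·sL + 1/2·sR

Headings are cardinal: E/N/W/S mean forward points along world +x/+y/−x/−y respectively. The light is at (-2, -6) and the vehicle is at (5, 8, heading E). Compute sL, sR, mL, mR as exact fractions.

12/65 60/269 -336/17485 -1278/17485

left sensor world pos  = (8, 9); dL² = 325
right sensor world pos = (8, 7); dR² = 269
sL = 60/325 = 12/65
sR = 60/269 = 60/269
mL = 1/2·sL + -1/2·sR = -336/17485
mR = -1·sL + 1/2·sR = -1278/17485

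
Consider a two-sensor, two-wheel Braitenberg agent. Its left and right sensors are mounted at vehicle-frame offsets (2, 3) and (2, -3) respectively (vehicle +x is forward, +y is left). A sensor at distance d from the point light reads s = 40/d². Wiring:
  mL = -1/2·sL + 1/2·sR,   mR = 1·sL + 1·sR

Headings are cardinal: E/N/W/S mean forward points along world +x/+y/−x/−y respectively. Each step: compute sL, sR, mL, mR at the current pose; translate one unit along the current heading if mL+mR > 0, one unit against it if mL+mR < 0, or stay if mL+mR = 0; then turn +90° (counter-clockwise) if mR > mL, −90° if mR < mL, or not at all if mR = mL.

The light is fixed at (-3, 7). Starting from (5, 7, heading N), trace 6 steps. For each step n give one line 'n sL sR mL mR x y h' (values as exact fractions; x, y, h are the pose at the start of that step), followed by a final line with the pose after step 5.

n=0: pose=(5,7,N); sL=40/29, sR=8/25; mL=-384/725, mR=1232/725; mL+mR=848/725 → advance +1; mR−mL=1616/725 → turn +1·90°
n=1: pose=(5,8,W); sL=1, sR=10/13; mL=-3/26, mR=23/13; mL+mR=43/26 → advance +1; mR−mL=49/26 → turn +1·90°
n=2: pose=(4,8,S); sL=40/101, sR=40/17; mL=1680/1717, mR=4720/1717; mL+mR=6400/1717 → advance +1; mR−mL=3040/1717 → turn +1·90°
n=3: pose=(4,7,E); sL=4/9, sR=4/9; mL=0, mR=8/9; mL+mR=8/9 → advance +1; mR−mL=8/9 → turn +1·90°
n=4: pose=(5,7,N); sL=40/29, sR=8/25; mL=-384/725, mR=1232/725; mL+mR=848/725 → advance +1; mR−mL=1616/725 → turn +1·90°
n=5: pose=(5,8,W); sL=1, sR=10/13; mL=-3/26, mR=23/13; mL+mR=43/26 → advance +1; mR−mL=49/26 → turn +1·90°

0 40/29 8/25 -384/725 1232/725 5 7 N
1 1 10/13 -3/26 23/13 5 8 W
2 40/101 40/17 1680/1717 4720/1717 4 8 S
3 4/9 4/9 0 8/9 4 7 E
4 40/29 8/25 -384/725 1232/725 5 7 N
5 1 10/13 -3/26 23/13 5 8 W
final 4 8 S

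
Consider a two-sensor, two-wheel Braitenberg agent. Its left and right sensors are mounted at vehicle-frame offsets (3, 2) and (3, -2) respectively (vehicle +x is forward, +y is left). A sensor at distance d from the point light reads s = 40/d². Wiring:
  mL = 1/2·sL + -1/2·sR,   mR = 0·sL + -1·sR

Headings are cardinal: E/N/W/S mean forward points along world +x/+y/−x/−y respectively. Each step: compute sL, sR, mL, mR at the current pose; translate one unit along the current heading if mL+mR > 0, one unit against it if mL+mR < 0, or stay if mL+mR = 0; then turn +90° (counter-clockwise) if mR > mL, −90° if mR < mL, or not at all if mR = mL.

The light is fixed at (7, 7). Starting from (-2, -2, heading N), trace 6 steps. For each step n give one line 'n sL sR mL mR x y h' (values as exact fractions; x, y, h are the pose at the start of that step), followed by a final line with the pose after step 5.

n=0: pose=(-2,-2,N); sL=40/157, sR=8/17; mL=-288/2669, mR=-8/17; mL+mR=-1544/2669 → advance -1; mR−mL=-968/2669 → turn -1·90°
n=1: pose=(-2,-3,E); sL=2/5, sR=2/9; mL=4/45, mR=-2/9; mL+mR=-2/15 → advance -1; mR−mL=-14/45 → turn -1·90°
n=2: pose=(-3,-3,S); sL=40/233, sR=40/313; mL=1600/72929, mR=-40/313; mL+mR=-7720/72929 → advance -1; mR−mL=-10920/72929 → turn -1·90°
n=3: pose=(-3,-2,W); sL=4/29, sR=20/109; mL=-72/3161, mR=-20/109; mL+mR=-652/3161 → advance -1; mR−mL=-508/3161 → turn -1·90°
n=4: pose=(-2,-2,N); sL=40/157, sR=8/17; mL=-288/2669, mR=-8/17; mL+mR=-1544/2669 → advance -1; mR−mL=-968/2669 → turn -1·90°
n=5: pose=(-2,-3,E); sL=2/5, sR=2/9; mL=4/45, mR=-2/9; mL+mR=-2/15 → advance -1; mR−mL=-14/45 → turn -1·90°

0 40/157 8/17 -288/2669 -8/17 -2 -2 N
1 2/5 2/9 4/45 -2/9 -2 -3 E
2 40/233 40/313 1600/72929 -40/313 -3 -3 S
3 4/29 20/109 -72/3161 -20/109 -3 -2 W
4 40/157 8/17 -288/2669 -8/17 -2 -2 N
5 2/5 2/9 4/45 -2/9 -2 -3 E
final -3 -3 S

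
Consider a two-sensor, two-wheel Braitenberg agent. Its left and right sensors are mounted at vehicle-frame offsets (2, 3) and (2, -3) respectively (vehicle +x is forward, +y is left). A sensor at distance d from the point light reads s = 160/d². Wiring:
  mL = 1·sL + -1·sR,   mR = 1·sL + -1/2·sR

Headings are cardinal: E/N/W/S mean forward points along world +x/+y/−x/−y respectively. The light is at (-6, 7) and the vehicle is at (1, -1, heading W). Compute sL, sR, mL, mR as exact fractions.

left sensor world pos  = (-1, -4); dL² = 146
right sensor world pos = (-1, 2); dR² = 50
sL = 160/146 = 80/73
sR = 160/50 = 16/5
mL = 1·sL + -1·sR = -768/365
mR = 1·sL + -1/2·sR = -184/365

80/73 16/5 -768/365 -184/365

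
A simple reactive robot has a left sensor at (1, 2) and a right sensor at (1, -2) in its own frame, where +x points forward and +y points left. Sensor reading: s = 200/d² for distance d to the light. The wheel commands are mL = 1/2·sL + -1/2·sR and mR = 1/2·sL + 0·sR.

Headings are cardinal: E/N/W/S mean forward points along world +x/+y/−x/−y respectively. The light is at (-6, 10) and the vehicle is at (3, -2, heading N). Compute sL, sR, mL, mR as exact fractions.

20/17 100/121 360/2057 10/17

left sensor world pos  = (1, -1); dL² = 170
right sensor world pos = (5, -1); dR² = 242
sL = 200/170 = 20/17
sR = 200/242 = 100/121
mL = 1/2·sL + -1/2·sR = 360/2057
mR = 1/2·sL + 0·sR = 10/17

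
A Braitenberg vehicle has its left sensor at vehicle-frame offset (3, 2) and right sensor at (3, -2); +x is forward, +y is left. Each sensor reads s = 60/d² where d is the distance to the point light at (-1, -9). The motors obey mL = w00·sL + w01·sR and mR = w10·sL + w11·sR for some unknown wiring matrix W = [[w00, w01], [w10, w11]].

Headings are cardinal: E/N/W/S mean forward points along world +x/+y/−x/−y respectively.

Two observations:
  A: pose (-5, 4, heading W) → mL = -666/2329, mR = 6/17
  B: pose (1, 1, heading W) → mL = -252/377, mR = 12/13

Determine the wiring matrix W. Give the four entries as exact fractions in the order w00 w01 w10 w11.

-1/2 -1/2 1 0

obs A: pose=(-5,4,W) → sL=6/17, sR=30/137, mL=-666/2329, mR=6/17
obs B: pose=(1,1,W) → sL=12/13, sR=12/29, mL=-252/377, mR=12/13
sensor matrix S = [[6/17, 30/137], [12/13, 12/29]]; det S = -49248/878033
solve [mL_A; mL_B] = S·[w00; w01] and [mR_A; mR_B] = S·[w10; w11]:
  w00 = -1/2, w01 = -1/2, w10 = 1, w11 = 0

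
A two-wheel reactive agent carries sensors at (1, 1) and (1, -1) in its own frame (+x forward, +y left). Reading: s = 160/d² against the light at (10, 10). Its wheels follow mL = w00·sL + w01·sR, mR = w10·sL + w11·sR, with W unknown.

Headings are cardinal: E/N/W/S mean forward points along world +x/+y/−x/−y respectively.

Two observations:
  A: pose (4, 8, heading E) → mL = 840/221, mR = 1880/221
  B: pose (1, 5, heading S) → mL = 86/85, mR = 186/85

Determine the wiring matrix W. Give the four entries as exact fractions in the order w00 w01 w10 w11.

obs A: pose=(4,8,E) → sL=80/13, sR=80/17, mL=840/221, mR=1880/221
obs B: pose=(1,5,S) → sL=8/5, sR=20/17, mL=86/85, mR=186/85
sensor matrix S = [[80/13, 80/17], [8/5, 20/17]]; det S = -64/221
solve [mL_A; mL_B] = S·[w00; w01] and [mR_A; mR_B] = S·[w10; w11]:
  w00 = 1, w01 = -1/2, w10 = 1, w11 = 1/2

1 -1/2 1 1/2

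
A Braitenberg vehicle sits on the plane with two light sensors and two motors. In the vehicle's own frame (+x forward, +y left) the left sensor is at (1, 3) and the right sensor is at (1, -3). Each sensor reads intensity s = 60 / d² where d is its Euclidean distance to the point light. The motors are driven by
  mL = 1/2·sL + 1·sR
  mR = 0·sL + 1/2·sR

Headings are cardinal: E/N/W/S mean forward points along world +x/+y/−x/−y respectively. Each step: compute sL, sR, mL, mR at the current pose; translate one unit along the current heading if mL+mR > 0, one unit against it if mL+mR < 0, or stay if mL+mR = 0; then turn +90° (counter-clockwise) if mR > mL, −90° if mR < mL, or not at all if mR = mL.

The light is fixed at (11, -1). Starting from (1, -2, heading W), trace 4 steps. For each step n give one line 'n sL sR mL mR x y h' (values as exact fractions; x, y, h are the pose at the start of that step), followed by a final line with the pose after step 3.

0 60/137 12/25 2394/3425 6/25 1 -2 W
1 15/49 15/16 855/784 15/32 0 -2 N
2 60/109 60/109 90/109 30/109 0 -1 E
3 6/5 6/17 81/85 3/17 1 -1 S
final 1 -2 W

n=0: pose=(1,-2,W); sL=60/137, sR=12/25; mL=2394/3425, mR=6/25; mL+mR=3216/3425 → advance +1; mR−mL=-1572/3425 → turn -1·90°
n=1: pose=(0,-2,N); sL=15/49, sR=15/16; mL=855/784, mR=15/32; mL+mR=2445/1568 → advance +1; mR−mL=-975/1568 → turn -1·90°
n=2: pose=(0,-1,E); sL=60/109, sR=60/109; mL=90/109, mR=30/109; mL+mR=120/109 → advance +1; mR−mL=-60/109 → turn -1·90°
n=3: pose=(1,-1,S); sL=6/5, sR=6/17; mL=81/85, mR=3/17; mL+mR=96/85 → advance +1; mR−mL=-66/85 → turn -1·90°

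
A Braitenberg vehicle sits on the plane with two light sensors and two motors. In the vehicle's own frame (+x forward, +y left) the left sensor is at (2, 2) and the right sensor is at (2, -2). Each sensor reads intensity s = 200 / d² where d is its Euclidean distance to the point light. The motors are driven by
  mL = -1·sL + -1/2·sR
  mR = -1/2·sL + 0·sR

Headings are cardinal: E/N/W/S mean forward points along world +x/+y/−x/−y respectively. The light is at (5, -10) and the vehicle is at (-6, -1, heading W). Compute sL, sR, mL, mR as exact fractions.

100/109 20/29 -3990/3161 -50/109

left sensor world pos  = (-8, -3); dL² = 218
right sensor world pos = (-8, 1); dR² = 290
sL = 200/218 = 100/109
sR = 200/290 = 20/29
mL = -1·sL + -1/2·sR = -3990/3161
mR = -1/2·sL + 0·sR = -50/109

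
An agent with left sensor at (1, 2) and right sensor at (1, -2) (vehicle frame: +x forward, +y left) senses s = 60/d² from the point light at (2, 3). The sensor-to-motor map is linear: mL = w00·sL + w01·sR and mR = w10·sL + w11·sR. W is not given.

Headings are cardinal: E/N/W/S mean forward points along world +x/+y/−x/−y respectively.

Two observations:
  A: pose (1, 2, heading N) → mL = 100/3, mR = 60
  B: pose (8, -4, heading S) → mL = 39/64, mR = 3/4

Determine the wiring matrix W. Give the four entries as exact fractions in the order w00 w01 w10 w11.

obs A: pose=(1,2,N) → sL=20/3, sR=60, mL=100/3, mR=60
obs B: pose=(8,-4,S) → sL=15/32, sR=3/4, mL=39/64, mR=3/4
sensor matrix S = [[20/3, 60], [15/32, 3/4]]; det S = -185/8
solve [mL_A; mL_B] = S·[w00; w01] and [mR_A; mR_B] = S·[w10; w11]:
  w00 = 1/2, w01 = 1/2, w10 = 0, w11 = 1

1/2 1/2 0 1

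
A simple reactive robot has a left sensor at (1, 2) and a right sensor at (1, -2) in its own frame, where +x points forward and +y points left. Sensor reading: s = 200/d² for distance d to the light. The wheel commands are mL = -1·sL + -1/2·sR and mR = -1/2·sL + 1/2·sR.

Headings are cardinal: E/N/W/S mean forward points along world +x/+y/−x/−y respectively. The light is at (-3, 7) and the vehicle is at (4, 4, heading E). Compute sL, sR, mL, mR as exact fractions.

left sensor world pos  = (5, 6); dL² = 65
right sensor world pos = (5, 2); dR² = 89
sL = 200/65 = 40/13
sR = 200/89 = 200/89
mL = -1·sL + -1/2·sR = -4860/1157
mR = -1/2·sL + 1/2·sR = -480/1157

40/13 200/89 -4860/1157 -480/1157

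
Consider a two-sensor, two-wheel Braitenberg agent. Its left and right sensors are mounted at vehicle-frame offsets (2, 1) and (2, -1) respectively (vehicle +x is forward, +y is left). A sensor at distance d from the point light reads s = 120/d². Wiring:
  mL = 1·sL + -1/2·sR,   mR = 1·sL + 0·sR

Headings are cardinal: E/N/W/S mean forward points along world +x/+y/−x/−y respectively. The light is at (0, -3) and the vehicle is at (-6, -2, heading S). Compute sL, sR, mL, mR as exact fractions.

60/13 12/5 222/65 60/13

left sensor world pos  = (-5, -4); dL² = 26
right sensor world pos = (-7, -4); dR² = 50
sL = 120/26 = 60/13
sR = 120/50 = 12/5
mL = 1·sL + -1/2·sR = 222/65
mR = 1·sL + 0·sR = 60/13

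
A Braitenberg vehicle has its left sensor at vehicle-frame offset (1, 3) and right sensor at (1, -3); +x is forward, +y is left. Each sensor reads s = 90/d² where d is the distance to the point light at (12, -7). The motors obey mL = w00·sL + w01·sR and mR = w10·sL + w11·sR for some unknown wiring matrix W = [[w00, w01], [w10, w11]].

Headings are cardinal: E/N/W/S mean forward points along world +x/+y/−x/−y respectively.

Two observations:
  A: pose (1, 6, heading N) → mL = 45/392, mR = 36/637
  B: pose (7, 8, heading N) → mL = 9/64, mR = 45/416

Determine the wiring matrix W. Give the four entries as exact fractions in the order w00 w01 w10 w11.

1/2 0 1 -1/2

obs A: pose=(1,6,N) → sL=45/196, sR=9/26, mL=45/392, mR=36/637
obs B: pose=(7,8,N) → sL=9/32, sR=9/26, mL=9/64, mR=45/416
sensor matrix S = [[45/196, 9/26], [9/32, 9/26]]; det S = -729/40768
solve [mL_A; mL_B] = S·[w00; w01] and [mR_A; mR_B] = S·[w10; w11]:
  w00 = 1/2, w01 = 0, w10 = 1, w11 = -1/2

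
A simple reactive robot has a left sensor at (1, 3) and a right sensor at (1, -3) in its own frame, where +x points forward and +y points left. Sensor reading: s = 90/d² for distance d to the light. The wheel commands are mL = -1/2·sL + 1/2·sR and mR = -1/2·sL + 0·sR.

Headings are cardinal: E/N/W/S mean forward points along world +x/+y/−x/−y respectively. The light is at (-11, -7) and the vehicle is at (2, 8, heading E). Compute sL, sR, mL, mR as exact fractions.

left sensor world pos  = (3, 11); dL² = 520
right sensor world pos = (3, 5); dR² = 340
sL = 90/520 = 9/52
sR = 90/340 = 9/34
mL = -1/2·sL + 1/2·sR = 81/1768
mR = -1/2·sL + 0·sR = -9/104

9/52 9/34 81/1768 -9/104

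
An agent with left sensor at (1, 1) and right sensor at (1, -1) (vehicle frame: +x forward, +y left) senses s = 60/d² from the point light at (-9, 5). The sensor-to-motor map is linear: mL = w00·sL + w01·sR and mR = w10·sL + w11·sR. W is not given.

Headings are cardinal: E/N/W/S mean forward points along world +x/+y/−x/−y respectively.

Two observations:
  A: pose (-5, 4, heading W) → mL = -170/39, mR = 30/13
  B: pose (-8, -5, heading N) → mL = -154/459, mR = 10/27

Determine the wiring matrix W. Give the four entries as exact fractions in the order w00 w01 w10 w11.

obs A: pose=(-5,4,W) → sL=60/13, sR=20/3, mL=-170/39, mR=30/13
obs B: pose=(-8,-5,N) → sL=20/27, sR=12/17, mL=-154/459, mR=10/27
sensor matrix S = [[60/13, 20/3], [20/27, 12/17]]; det S = -30080/17901
solve [mL_A; mL_B] = S·[w00; w01] and [mR_A; mR_B] = S·[w10; w11]:
  w00 = 1/2, w01 = -1, w10 = 1/2, w11 = 0

1/2 -1 1/2 0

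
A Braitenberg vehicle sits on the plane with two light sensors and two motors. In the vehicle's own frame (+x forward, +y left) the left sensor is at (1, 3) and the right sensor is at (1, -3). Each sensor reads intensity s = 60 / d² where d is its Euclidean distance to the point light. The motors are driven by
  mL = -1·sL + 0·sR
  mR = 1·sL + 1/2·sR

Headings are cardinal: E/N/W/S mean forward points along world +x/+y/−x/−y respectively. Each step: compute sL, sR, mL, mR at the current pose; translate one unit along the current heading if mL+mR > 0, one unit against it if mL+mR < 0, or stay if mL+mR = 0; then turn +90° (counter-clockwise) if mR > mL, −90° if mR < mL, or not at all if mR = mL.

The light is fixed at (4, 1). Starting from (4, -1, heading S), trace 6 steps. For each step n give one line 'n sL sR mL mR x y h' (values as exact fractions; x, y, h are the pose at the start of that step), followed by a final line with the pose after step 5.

n=0: pose=(4,-1,S); sL=10/3, sR=10/3; mL=-10/3, mR=5; mL+mR=5/3 → advance +1; mR−mL=25/3 → turn +1·90°
n=1: pose=(4,-2,E); sL=60, sR=60/37; mL=-60, mR=2250/37; mL+mR=30/37 → advance +1; mR−mL=4470/37 → turn +1·90°
n=2: pose=(5,-2,N); sL=15/2, sR=3; mL=-15/2, mR=9; mL+mR=3/2 → advance +1; mR−mL=33/2 → turn +1·90°
n=3: pose=(5,-1,W); sL=12/5, sR=60; mL=-12/5, mR=162/5; mL+mR=30 → advance +1; mR−mL=174/5 → turn +1·90°
n=4: pose=(4,-1,S); sL=10/3, sR=10/3; mL=-10/3, mR=5; mL+mR=5/3 → advance +1; mR−mL=25/3 → turn +1·90°
n=5: pose=(4,-2,E); sL=60, sR=60/37; mL=-60, mR=2250/37; mL+mR=30/37 → advance +1; mR−mL=4470/37 → turn +1·90°

0 10/3 10/3 -10/3 5 4 -1 S
1 60 60/37 -60 2250/37 4 -2 E
2 15/2 3 -15/2 9 5 -2 N
3 12/5 60 -12/5 162/5 5 -1 W
4 10/3 10/3 -10/3 5 4 -1 S
5 60 60/37 -60 2250/37 4 -2 E
final 5 -2 N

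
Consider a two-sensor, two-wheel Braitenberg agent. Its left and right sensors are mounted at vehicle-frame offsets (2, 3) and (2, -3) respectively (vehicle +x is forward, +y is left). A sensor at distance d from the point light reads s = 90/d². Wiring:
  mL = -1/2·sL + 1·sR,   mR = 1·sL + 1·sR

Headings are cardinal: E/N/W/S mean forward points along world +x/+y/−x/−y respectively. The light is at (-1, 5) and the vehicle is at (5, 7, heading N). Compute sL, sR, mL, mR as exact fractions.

left sensor world pos  = (2, 9); dL² = 25
right sensor world pos = (8, 9); dR² = 97
sL = 90/25 = 18/5
sR = 90/97 = 90/97
mL = -1/2·sL + 1·sR = -423/485
mR = 1·sL + 1·sR = 2196/485

18/5 90/97 -423/485 2196/485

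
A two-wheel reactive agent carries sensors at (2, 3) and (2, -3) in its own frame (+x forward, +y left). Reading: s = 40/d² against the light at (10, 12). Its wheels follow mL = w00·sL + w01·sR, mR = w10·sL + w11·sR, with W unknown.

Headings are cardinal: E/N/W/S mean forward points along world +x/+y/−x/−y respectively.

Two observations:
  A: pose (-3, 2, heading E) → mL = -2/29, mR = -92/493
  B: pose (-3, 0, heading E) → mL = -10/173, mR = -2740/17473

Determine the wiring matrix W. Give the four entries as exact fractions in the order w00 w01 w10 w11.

obs A: pose=(-3,2,E) → sL=4/17, sR=4/29, mL=-2/29, mR=-92/493
obs B: pose=(-3,0,E) → sL=20/101, sR=20/173, mL=-10/173, mR=-2740/17473
sensor matrix S = [[4/17, 4/29], [20/101, 20/173]]; det S = -960/8614189
solve [mL_A; mL_B] = S·[w00; w01] and [mR_A; mR_B] = S·[w10; w11]:
  w00 = 0, w01 = -1/2, w10 = -1/2, w11 = -1/2

0 -1/2 -1/2 -1/2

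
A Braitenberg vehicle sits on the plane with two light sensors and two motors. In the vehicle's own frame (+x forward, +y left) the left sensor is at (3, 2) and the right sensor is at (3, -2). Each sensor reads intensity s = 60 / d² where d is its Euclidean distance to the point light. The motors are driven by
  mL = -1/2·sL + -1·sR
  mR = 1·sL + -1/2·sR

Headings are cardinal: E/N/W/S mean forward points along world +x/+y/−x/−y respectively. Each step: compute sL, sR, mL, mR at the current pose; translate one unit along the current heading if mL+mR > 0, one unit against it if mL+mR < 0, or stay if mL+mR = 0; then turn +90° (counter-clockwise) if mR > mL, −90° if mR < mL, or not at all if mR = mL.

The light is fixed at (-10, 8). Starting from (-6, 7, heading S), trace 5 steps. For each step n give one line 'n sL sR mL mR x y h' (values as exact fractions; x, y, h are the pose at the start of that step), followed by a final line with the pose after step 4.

n=0: pose=(-6,7,S); sL=15/13, sR=3; mL=-93/26, mR=-9/26; mL+mR=-51/13 → advance -1; mR−mL=42/13 → turn +1·90°
n=1: pose=(-6,8,E); sL=60/53, sR=60/53; mL=-90/53, mR=30/53; mL+mR=-60/53 → advance -1; mR−mL=120/53 → turn +1·90°
n=2: pose=(-7,8,N); sL=6, sR=30/17; mL=-81/17, mR=87/17; mL+mR=6/17 → advance +1; mR−mL=168/17 → turn +1·90°
n=3: pose=(-7,9,W); sL=60, sR=20/3; mL=-110/3, mR=170/3; mL+mR=20 → advance +1; mR−mL=280/3 → turn +1·90°
n=4: pose=(-8,9,S); sL=3, sR=15; mL=-33/2, mR=-9/2; mL+mR=-21 → advance -1; mR−mL=12 → turn +1·90°

0 15/13 3 -93/26 -9/26 -6 7 S
1 60/53 60/53 -90/53 30/53 -6 8 E
2 6 30/17 -81/17 87/17 -7 8 N
3 60 20/3 -110/3 170/3 -7 9 W
4 3 15 -33/2 -9/2 -8 9 S
final -8 10 E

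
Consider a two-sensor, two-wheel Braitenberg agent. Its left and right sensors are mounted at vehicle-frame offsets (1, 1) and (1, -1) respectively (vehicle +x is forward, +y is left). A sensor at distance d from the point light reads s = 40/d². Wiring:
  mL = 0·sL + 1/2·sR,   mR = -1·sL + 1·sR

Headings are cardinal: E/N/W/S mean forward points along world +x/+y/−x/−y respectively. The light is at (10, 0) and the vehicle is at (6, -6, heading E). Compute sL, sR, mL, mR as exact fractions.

20/17 20/29 10/29 -240/493

left sensor world pos  = (7, -5); dL² = 34
right sensor world pos = (7, -7); dR² = 58
sL = 40/34 = 20/17
sR = 40/58 = 20/29
mL = 0·sL + 1/2·sR = 10/29
mR = -1·sL + 1·sR = -240/493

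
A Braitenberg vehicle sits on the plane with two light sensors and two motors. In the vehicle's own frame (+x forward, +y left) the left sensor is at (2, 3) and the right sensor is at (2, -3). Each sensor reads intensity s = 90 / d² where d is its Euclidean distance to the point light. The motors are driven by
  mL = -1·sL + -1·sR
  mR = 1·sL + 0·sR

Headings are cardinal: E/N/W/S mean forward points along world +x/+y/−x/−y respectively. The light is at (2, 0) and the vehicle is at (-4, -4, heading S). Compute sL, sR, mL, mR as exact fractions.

2 10/13 -36/13 2

left sensor world pos  = (-1, -6); dL² = 45
right sensor world pos = (-7, -6); dR² = 117
sL = 90/45 = 2
sR = 90/117 = 10/13
mL = -1·sL + -1·sR = -36/13
mR = 1·sL + 0·sR = 2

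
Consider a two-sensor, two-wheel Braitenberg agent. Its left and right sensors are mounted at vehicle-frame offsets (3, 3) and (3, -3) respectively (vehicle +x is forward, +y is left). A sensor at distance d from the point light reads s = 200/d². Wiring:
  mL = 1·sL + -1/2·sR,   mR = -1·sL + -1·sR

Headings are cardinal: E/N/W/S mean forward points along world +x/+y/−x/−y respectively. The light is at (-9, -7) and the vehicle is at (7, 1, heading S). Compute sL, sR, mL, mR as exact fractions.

left sensor world pos  = (10, -2); dL² = 386
right sensor world pos = (4, -2); dR² = 194
sL = 200/386 = 100/193
sR = 200/194 = 100/97
mL = 1·sL + -1/2·sR = 50/18721
mR = -1·sL + -1·sR = -29000/18721

100/193 100/97 50/18721 -29000/18721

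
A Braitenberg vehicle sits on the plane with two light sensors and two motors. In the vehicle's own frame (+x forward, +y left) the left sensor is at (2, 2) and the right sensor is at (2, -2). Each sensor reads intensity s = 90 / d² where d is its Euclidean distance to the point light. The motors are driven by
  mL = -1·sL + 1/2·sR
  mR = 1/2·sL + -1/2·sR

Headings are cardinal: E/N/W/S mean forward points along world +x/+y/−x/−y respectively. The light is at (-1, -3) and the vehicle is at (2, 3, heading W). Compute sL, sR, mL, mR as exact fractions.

90/17 18/13 -1017/221 432/221

left sensor world pos  = (0, 1); dL² = 17
right sensor world pos = (0, 5); dR² = 65
sL = 90/17 = 90/17
sR = 90/65 = 18/13
mL = -1·sL + 1/2·sR = -1017/221
mR = 1/2·sL + -1/2·sR = 432/221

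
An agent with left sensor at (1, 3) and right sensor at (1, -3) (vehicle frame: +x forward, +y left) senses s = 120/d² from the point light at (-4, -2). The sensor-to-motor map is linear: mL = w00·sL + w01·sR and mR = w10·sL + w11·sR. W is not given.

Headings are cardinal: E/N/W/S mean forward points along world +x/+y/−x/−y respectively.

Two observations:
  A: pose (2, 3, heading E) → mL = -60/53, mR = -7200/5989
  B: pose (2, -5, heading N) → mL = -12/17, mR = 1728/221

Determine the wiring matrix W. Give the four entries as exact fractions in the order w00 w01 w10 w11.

obs A: pose=(2,3,E) → sL=120/113, sR=120/53, mL=-60/53, mR=-7200/5989
obs B: pose=(2,-5,N) → sL=120/13, sR=24/17, mL=-12/17, mR=1728/221
sensor matrix S = [[120/113, 120/53], [120/13, 24/17]]; det S = -25678080/1323569
solve [mL_A; mL_B] = S·[w00; w01] and [mR_A; mR_B] = S·[w10; w11]:
  w00 = 0, w01 = -1/2, w10 = 1, w11 = -1

0 -1/2 1 -1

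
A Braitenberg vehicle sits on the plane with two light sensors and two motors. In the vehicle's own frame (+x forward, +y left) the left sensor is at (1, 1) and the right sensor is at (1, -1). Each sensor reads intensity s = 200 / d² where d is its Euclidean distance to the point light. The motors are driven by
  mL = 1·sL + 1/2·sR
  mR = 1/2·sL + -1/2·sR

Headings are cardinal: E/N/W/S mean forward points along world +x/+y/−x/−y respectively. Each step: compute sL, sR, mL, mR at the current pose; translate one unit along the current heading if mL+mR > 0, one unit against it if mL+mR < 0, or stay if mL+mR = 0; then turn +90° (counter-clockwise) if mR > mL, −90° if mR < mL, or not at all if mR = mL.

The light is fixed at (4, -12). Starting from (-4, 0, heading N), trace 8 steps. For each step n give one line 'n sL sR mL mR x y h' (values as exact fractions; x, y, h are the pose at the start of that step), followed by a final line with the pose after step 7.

0 4/5 100/109 686/545 -32/545 -4 0 N
1 40/49 200/193 12620/9457 -1040/9457 -4 1 E
2 10/9 25/26 745/468 35/468 -3 1 S
3 40/37 200/233 13020/8621 960/8621 -3 0 W
4 4/5 100/109 686/545 -32/545 -4 0 N
5 40/49 200/193 12620/9457 -1040/9457 -4 1 E
6 10/9 25/26 745/468 35/468 -3 1 S
7 40/37 200/233 13020/8621 960/8621 -3 0 W
final -4 0 N

n=0: pose=(-4,0,N); sL=4/5, sR=100/109; mL=686/545, mR=-32/545; mL+mR=6/5 → advance +1; mR−mL=-718/545 → turn -1·90°
n=1: pose=(-4,1,E); sL=40/49, sR=200/193; mL=12620/9457, mR=-1040/9457; mL+mR=60/49 → advance +1; mR−mL=-13660/9457 → turn -1·90°
n=2: pose=(-3,1,S); sL=10/9, sR=25/26; mL=745/468, mR=35/468; mL+mR=5/3 → advance +1; mR−mL=-355/234 → turn -1·90°
n=3: pose=(-3,0,W); sL=40/37, sR=200/233; mL=13020/8621, mR=960/8621; mL+mR=60/37 → advance +1; mR−mL=-12060/8621 → turn -1·90°
n=4: pose=(-4,0,N); sL=4/5, sR=100/109; mL=686/545, mR=-32/545; mL+mR=6/5 → advance +1; mR−mL=-718/545 → turn -1·90°
n=5: pose=(-4,1,E); sL=40/49, sR=200/193; mL=12620/9457, mR=-1040/9457; mL+mR=60/49 → advance +1; mR−mL=-13660/9457 → turn -1·90°
n=6: pose=(-3,1,S); sL=10/9, sR=25/26; mL=745/468, mR=35/468; mL+mR=5/3 → advance +1; mR−mL=-355/234 → turn -1·90°
n=7: pose=(-3,0,W); sL=40/37, sR=200/233; mL=13020/8621, mR=960/8621; mL+mR=60/37 → advance +1; mR−mL=-12060/8621 → turn -1·90°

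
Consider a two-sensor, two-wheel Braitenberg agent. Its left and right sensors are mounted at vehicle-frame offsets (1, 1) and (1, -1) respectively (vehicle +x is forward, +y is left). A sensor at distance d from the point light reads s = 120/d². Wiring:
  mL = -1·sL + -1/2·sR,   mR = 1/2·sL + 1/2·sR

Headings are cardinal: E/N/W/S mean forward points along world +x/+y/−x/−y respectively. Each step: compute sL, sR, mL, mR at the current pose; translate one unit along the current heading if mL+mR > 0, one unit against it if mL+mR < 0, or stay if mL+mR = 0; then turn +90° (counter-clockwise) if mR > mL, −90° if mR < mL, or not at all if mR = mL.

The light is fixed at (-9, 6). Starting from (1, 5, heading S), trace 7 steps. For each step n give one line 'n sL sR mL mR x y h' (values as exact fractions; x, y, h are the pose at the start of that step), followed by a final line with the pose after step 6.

n=0: pose=(1,5,S); sL=24/25, sR=24/17; mL=-708/425, mR=504/425; mL+mR=-12/25 → advance -1; mR−mL=1212/425 → turn +1·90°
n=1: pose=(1,6,E); sL=60/61, sR=60/61; mL=-90/61, mR=60/61; mL+mR=-30/61 → advance -1; mR−mL=150/61 → turn +1·90°
n=2: pose=(0,6,N); sL=24/13, sR=120/101; mL=-3204/1313, mR=1992/1313; mL+mR=-12/13 → advance -1; mR−mL=5196/1313 → turn +1·90°
n=3: pose=(0,5,W); sL=30/17, sR=15/8; mL=-735/272, mR=495/272; mL+mR=-15/17 → advance -1; mR−mL=615/136 → turn +1·90°
n=4: pose=(1,5,S); sL=24/25, sR=24/17; mL=-708/425, mR=504/425; mL+mR=-12/25 → advance -1; mR−mL=1212/425 → turn +1·90°
n=5: pose=(1,6,E); sL=60/61, sR=60/61; mL=-90/61, mR=60/61; mL+mR=-30/61 → advance -1; mR−mL=150/61 → turn +1·90°
n=6: pose=(0,6,N); sL=24/13, sR=120/101; mL=-3204/1313, mR=1992/1313; mL+mR=-12/13 → advance -1; mR−mL=5196/1313 → turn +1·90°

0 24/25 24/17 -708/425 504/425 1 5 S
1 60/61 60/61 -90/61 60/61 1 6 E
2 24/13 120/101 -3204/1313 1992/1313 0 6 N
3 30/17 15/8 -735/272 495/272 0 5 W
4 24/25 24/17 -708/425 504/425 1 5 S
5 60/61 60/61 -90/61 60/61 1 6 E
6 24/13 120/101 -3204/1313 1992/1313 0 6 N
final 0 5 W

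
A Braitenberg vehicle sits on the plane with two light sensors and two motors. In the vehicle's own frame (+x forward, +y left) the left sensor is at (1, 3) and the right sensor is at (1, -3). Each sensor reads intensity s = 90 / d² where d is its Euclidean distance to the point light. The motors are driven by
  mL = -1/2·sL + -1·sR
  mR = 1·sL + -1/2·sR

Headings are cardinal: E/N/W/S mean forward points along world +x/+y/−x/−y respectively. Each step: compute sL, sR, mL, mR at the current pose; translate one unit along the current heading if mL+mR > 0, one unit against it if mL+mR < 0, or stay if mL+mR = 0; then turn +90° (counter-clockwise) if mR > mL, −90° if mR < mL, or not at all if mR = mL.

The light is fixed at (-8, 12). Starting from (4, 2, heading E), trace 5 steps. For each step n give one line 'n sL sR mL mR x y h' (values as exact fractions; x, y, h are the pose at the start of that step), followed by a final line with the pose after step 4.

0 45/109 45/169 -17415/36842 10305/36842 4 2 E
1 18/29 90/277 -5103/8033 3681/8033 3 2 N
2 45/148 45/82 -8505/12136 45/1517 3 1 W
3 10/41 2/5 -107/205 9/205 4 1 S
4 45/109 45/169 -17415/36842 10305/36842 4 2 E
final 3 2 N

n=0: pose=(4,2,E); sL=45/109, sR=45/169; mL=-17415/36842, mR=10305/36842; mL+mR=-3555/18421 → advance -1; mR−mL=13860/18421 → turn +1·90°
n=1: pose=(3,2,N); sL=18/29, sR=90/277; mL=-5103/8033, mR=3681/8033; mL+mR=-1422/8033 → advance -1; mR−mL=8784/8033 → turn +1·90°
n=2: pose=(3,1,W); sL=45/148, sR=45/82; mL=-8505/12136, mR=45/1517; mL+mR=-8145/12136 → advance -1; mR−mL=8865/12136 → turn +1·90°
n=3: pose=(4,1,S); sL=10/41, sR=2/5; mL=-107/205, mR=9/205; mL+mR=-98/205 → advance -1; mR−mL=116/205 → turn +1·90°
n=4: pose=(4,2,E); sL=45/109, sR=45/169; mL=-17415/36842, mR=10305/36842; mL+mR=-3555/18421 → advance -1; mR−mL=13860/18421 → turn +1·90°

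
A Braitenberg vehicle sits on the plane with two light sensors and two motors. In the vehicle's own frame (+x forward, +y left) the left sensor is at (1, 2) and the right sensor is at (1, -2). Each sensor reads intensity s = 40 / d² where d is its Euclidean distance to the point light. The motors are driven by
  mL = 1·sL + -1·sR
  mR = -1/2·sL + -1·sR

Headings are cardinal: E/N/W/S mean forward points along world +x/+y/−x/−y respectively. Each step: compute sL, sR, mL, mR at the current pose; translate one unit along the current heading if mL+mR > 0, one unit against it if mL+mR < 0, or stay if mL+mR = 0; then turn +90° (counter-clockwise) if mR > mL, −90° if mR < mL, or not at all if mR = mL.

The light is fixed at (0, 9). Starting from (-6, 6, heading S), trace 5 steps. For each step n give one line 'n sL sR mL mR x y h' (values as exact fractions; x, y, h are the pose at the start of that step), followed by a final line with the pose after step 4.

n=0: pose=(-6,6,S); sL=5/4, sR=1/2; mL=3/4, mR=-9/8; mL+mR=-3/8 → advance -1; mR−mL=-15/8 → turn -1·90°
n=1: pose=(-6,7,W); sL=8/13, sR=40/49; mL=-128/637, mR=-716/637; mL+mR=-844/637 → advance -1; mR−mL=-12/13 → turn -1·90°
n=2: pose=(-5,7,N); sL=4/5, sR=4; mL=-16/5, mR=-22/5; mL+mR=-38/5 → advance -1; mR−mL=-6/5 → turn -1·90°
n=3: pose=(-5,6,E); sL=40/17, sR=40/41; mL=960/697, mR=-1500/697; mL+mR=-540/697 → advance -1; mR−mL=-60/17 → turn -1·90°
n=4: pose=(-6,6,S); sL=5/4, sR=1/2; mL=3/4, mR=-9/8; mL+mR=-3/8 → advance -1; mR−mL=-15/8 → turn -1·90°

0 5/4 1/2 3/4 -9/8 -6 6 S
1 8/13 40/49 -128/637 -716/637 -6 7 W
2 4/5 4 -16/5 -22/5 -5 7 N
3 40/17 40/41 960/697 -1500/697 -5 6 E
4 5/4 1/2 3/4 -9/8 -6 6 S
final -6 7 W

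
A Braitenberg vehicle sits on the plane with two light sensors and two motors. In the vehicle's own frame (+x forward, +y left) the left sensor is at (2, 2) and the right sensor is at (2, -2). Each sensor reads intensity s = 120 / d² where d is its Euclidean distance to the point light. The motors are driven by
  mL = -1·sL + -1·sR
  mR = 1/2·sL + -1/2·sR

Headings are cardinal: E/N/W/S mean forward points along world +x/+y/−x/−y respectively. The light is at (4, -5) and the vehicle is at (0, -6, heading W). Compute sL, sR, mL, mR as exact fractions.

8/3 120/37 -656/111 -32/111

left sensor world pos  = (-2, -8); dL² = 45
right sensor world pos = (-2, -4); dR² = 37
sL = 120/45 = 8/3
sR = 120/37 = 120/37
mL = -1·sL + -1·sR = -656/111
mR = 1/2·sL + -1/2·sR = -32/111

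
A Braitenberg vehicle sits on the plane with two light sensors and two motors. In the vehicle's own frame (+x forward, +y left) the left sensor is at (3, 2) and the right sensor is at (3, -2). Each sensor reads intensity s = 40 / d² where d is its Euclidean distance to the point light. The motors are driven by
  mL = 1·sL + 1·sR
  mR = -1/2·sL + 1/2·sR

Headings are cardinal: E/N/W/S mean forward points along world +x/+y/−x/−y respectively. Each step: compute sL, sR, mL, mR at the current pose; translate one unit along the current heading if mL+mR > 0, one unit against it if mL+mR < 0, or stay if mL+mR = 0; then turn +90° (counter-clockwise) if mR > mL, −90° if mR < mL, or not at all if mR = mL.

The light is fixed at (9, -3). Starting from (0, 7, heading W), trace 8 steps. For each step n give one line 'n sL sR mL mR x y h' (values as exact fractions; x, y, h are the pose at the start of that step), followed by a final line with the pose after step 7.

n=0: pose=(0,7,W); sL=5/26, sR=5/36; mL=155/468, mR=-25/936; mL+mR=95/312 → advance +1; mR−mL=-335/936 → turn -1·90°
n=1: pose=(-1,7,N); sL=40/313, sR=40/233; mL=21840/72929, mR=1600/72929; mL+mR=23440/72929 → advance +1; mR−mL=-20240/72929 → turn -1·90°
n=2: pose=(-1,8,E); sL=20/109, sR=4/13; mL=696/1417, mR=88/1417; mL+mR=784/1417 → advance +1; mR−mL=-608/1417 → turn -1·90°
n=3: pose=(0,8,S); sL=40/113, sR=8/37; mL=2384/4181, mR=-288/4181; mL+mR=2096/4181 → advance +1; mR−mL=-2672/4181 → turn -1·90°
n=4: pose=(0,7,W); sL=5/26, sR=5/36; mL=155/468, mR=-25/936; mL+mR=95/312 → advance +1; mR−mL=-335/936 → turn -1·90°
n=5: pose=(-1,7,N); sL=40/313, sR=40/233; mL=21840/72929, mR=1600/72929; mL+mR=23440/72929 → advance +1; mR−mL=-20240/72929 → turn -1·90°
n=6: pose=(-1,8,E); sL=20/109, sR=4/13; mL=696/1417, mR=88/1417; mL+mR=784/1417 → advance +1; mR−mL=-608/1417 → turn -1·90°
n=7: pose=(0,8,S); sL=40/113, sR=8/37; mL=2384/4181, mR=-288/4181; mL+mR=2096/4181 → advance +1; mR−mL=-2672/4181 → turn -1·90°

0 5/26 5/36 155/468 -25/936 0 7 W
1 40/313 40/233 21840/72929 1600/72929 -1 7 N
2 20/109 4/13 696/1417 88/1417 -1 8 E
3 40/113 8/37 2384/4181 -288/4181 0 8 S
4 5/26 5/36 155/468 -25/936 0 7 W
5 40/313 40/233 21840/72929 1600/72929 -1 7 N
6 20/109 4/13 696/1417 88/1417 -1 8 E
7 40/113 8/37 2384/4181 -288/4181 0 8 S
final 0 7 W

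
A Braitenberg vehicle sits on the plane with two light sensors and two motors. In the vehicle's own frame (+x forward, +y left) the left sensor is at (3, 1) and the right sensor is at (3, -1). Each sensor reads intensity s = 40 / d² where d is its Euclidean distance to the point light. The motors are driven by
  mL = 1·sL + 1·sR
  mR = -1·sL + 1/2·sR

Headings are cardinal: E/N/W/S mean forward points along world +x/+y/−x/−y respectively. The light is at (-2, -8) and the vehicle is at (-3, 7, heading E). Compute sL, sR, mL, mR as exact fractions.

2/13 1/5 23/65 -7/130

left sensor world pos  = (0, 8); dL² = 260
right sensor world pos = (0, 6); dR² = 200
sL = 40/260 = 2/13
sR = 40/200 = 1/5
mL = 1·sL + 1·sR = 23/65
mR = -1·sL + 1/2·sR = -7/130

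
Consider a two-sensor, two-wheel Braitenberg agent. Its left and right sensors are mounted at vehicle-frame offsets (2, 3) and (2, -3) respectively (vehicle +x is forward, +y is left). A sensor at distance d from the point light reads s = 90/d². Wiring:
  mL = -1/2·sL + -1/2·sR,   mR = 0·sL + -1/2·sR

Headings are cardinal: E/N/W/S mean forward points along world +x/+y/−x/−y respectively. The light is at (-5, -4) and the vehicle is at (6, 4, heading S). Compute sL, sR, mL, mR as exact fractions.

45/116 9/10 -747/1160 -9/20

left sensor world pos  = (9, 2); dL² = 232
right sensor world pos = (3, 2); dR² = 100
sL = 90/232 = 45/116
sR = 90/100 = 9/10
mL = -1/2·sL + -1/2·sR = -747/1160
mR = 0·sL + -1/2·sR = -9/20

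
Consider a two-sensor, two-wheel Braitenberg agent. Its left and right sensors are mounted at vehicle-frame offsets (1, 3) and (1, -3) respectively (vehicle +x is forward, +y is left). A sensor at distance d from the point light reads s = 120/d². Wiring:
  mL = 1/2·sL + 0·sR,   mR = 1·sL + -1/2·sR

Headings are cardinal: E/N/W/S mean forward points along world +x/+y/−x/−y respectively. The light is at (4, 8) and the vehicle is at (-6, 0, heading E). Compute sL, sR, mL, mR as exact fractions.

left sensor world pos  = (-5, 3); dL² = 106
right sensor world pos = (-5, -3); dR² = 202
sL = 120/106 = 60/53
sR = 120/202 = 60/101
mL = 1/2·sL + 0·sR = 30/53
mR = 1·sL + -1/2·sR = 4470/5353

60/53 60/101 30/53 4470/5353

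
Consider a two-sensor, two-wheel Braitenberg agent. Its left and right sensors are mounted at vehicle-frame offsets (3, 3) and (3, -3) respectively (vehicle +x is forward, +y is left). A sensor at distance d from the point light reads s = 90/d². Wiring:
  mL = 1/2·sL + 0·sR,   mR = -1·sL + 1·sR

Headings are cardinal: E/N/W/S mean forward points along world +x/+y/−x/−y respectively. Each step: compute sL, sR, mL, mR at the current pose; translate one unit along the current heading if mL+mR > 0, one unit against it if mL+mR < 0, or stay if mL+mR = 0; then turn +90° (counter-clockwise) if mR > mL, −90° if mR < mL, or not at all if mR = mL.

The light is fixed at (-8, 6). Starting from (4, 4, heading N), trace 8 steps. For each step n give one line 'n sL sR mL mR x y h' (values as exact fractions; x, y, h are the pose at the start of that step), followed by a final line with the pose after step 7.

n=0: pose=(4,4,N); sL=45/41, sR=45/113; mL=45/82, mR=-3240/4633; mL+mR=-1395/9266 → advance -1; mR−mL=-11565/9266 → turn -1·90°
n=1: pose=(4,3,E); sL=2/5, sR=10/29; mL=1/5, mR=-8/145; mL+mR=21/145 → advance +1; mR−mL=-37/145 → turn -1·90°
n=2: pose=(5,3,S); sL=45/146, sR=45/68; mL=45/292, mR=1755/4964; mL+mR=630/1241 → advance +1; mR−mL=495/2482 → turn +1·90°
n=3: pose=(5,2,E); sL=90/257, sR=18/61; mL=45/257, mR=-864/15677; mL+mR=1881/15677 → advance +1; mR−mL=-3609/15677 → turn -1·90°
n=4: pose=(6,2,S); sL=45/169, sR=9/17; mL=45/338, mR=756/2873; mL+mR=2277/5746 → advance +1; mR−mL=747/5746 → turn +1·90°
n=5: pose=(6,1,E); sL=90/293, sR=90/353; mL=45/293, mR=-5400/103429; mL+mR=10485/103429 → advance +1; mR−mL=-21285/103429 → turn -1·90°
n=6: pose=(7,1,S); sL=45/194, sR=45/104; mL=45/388, mR=2025/10088; mL+mR=3195/10088 → advance +1; mR−mL=855/10088 → turn +1·90°
n=7: pose=(7,0,E); sL=10/37, sR=2/9; mL=5/37, mR=-16/333; mL+mR=29/333 → advance +1; mR−mL=-61/333 → turn -1·90°

0 45/41 45/113 45/82 -3240/4633 4 4 N
1 2/5 10/29 1/5 -8/145 4 3 E
2 45/146 45/68 45/292 1755/4964 5 3 S
3 90/257 18/61 45/257 -864/15677 5 2 E
4 45/169 9/17 45/338 756/2873 6 2 S
5 90/293 90/353 45/293 -5400/103429 6 1 E
6 45/194 45/104 45/388 2025/10088 7 1 S
7 10/37 2/9 5/37 -16/333 7 0 E
final 8 0 S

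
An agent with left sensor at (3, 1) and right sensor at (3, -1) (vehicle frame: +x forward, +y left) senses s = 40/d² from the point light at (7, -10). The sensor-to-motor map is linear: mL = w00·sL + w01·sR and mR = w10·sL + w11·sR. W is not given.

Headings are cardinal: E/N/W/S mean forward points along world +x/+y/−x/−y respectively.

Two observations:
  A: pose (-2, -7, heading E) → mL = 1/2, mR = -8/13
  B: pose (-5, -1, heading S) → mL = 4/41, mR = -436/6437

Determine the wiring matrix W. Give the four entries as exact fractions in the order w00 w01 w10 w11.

obs A: pose=(-2,-7,E) → sL=10/13, sR=1, mL=1/2, mR=-8/13
obs B: pose=(-5,-1,S) → sL=40/157, sR=8/41, mL=4/41, mR=-436/6437
sensor matrix S = [[10/13, 1], [40/157, 8/41]]; det S = -8760/83681
solve [mL_A; mL_B] = S·[w00; w01] and [mR_A; mR_B] = S·[w10; w11]:
  w00 = 0, w01 = 1/2, w10 = 1/2, w11 = -1

0 1/2 1/2 -1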